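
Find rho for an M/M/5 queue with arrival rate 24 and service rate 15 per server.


rho = lambda/(c*mu) = 24/(5*15) = 0.32

0.32


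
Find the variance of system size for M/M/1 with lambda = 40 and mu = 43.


rho = 40/43; Var(N) = rho/(1-rho)^2 = 191.11

191.11


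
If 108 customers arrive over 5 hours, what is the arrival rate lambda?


lambda = total arrivals / time = 108 / 5 = 21.6 per hour

21.6 per hour


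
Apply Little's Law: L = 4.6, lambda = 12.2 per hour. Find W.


W = L / lambda = 4.6 / 12.2 = 0.377 hours

0.377 hours


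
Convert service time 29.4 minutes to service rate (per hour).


mu = 60 / avg_service_time = 60 / 29.4 = 2.04 per hour

2.04 per hour


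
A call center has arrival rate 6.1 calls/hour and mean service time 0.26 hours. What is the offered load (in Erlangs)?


Offered load a = lambda * E[S] = 6.1 * 0.26 = 1.59 Erlangs

1.59 Erlangs


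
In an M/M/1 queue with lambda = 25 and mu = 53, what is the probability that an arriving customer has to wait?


P(wait) = rho = lambda/mu = 25/53 = 0.4717

0.4717


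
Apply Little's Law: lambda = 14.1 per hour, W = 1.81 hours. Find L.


L = lambda * W = 14.1 * 1.81 = 25.52

25.52


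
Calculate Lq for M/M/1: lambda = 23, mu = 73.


rho = 23/73; Lq = rho^2/(1-rho) = 0.14

0.14


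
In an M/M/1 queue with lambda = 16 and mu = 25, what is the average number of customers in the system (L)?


rho = 16/25; L = rho/(1-rho) = 1.78

1.78


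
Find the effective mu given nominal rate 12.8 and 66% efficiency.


Effective rate = mu * efficiency = 12.8 * 0.66 = 8.45 per hour

8.45 per hour


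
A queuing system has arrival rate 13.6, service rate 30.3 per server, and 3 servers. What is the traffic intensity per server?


rho = lambda / (c * mu) = 13.6 / (3 * 30.3) = 0.1496

0.1496


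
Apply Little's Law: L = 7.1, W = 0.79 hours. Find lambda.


lambda = L / W = 7.1 / 0.79 = 8.99 per hour

8.99 per hour


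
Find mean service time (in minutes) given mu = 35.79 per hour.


Mean service time = 60/mu = 60/35.79 = 1.68 minutes

1.68 minutes


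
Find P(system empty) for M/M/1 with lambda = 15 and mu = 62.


P0 = 1 - rho = 1 - 15/62 = 0.7581

0.7581


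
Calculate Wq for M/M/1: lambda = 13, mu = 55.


rho = 13/55; Wq = rho/(mu - lambda) = 0.0056 hours

0.0056 hours


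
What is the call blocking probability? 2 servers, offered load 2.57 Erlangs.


B(N,A) = (A^N/N!) / sum(A^k/k!, k=0..N) with N=2, A=2.57 = 0.4805

0.4805


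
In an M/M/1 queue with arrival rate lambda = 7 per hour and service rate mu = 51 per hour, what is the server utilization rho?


rho = lambda/mu = 7/51 = 0.1373

0.1373


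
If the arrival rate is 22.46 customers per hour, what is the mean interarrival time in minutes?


Mean interarrival time = 60/lambda = 60/22.46 = 2.67 minutes

2.67 minutes


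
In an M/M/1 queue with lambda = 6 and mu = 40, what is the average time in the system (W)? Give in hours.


W = 1/(mu - lambda) = 1/(40 - 6) = 0.0294 hours

0.0294 hours


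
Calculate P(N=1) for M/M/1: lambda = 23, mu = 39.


rho = 23/39; P(n) = (1-rho)*rho^n = (1-23/39)*(23/39)^1 = 0.2419

0.2419


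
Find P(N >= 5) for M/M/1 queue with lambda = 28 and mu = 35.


P(N >= 5) = rho^5 = (28/35)^5 = 0.3277

0.3277


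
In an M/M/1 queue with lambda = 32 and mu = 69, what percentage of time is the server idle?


Idle fraction = (1 - rho) * 100 = (1 - 32/69) * 100 = 53.6%

53.6%


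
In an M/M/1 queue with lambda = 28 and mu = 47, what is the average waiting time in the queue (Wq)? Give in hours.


rho = 28/47; Wq = rho/(mu - lambda) = 0.0314 hours

0.0314 hours


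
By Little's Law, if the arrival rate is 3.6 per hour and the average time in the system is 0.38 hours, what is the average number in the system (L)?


L = lambda * W = 3.6 * 0.38 = 1.37

1.37


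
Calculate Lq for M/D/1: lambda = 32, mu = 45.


M/D/1: Lq = rho^2 / (2*(1-rho)) where rho = 32/45; Lq = 0.88

0.88


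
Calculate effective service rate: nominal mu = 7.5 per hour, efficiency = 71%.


Effective rate = mu * efficiency = 7.5 * 0.71 = 5.33 per hour

5.33 per hour


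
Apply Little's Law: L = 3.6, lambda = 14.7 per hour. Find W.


W = L / lambda = 3.6 / 14.7 = 0.2449 hours

0.2449 hours


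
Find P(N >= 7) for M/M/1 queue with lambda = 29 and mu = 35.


P(N >= 7) = rho^7 = (29/35)^7 = 0.2681

0.2681


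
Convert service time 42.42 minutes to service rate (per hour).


mu = 60 / avg_service_time = 60 / 42.42 = 1.41 per hour

1.41 per hour


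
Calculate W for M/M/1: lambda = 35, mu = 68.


W = 1/(mu - lambda) = 1/(68 - 35) = 0.0303 hours

0.0303 hours


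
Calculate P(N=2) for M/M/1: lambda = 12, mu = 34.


rho = 12/34; P(n) = (1-rho)*rho^n = (1-12/34)*(12/34)^2 = 0.0806

0.0806


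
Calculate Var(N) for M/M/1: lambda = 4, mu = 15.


rho = 4/15; Var(N) = rho/(1-rho)^2 = 0.5

0.5


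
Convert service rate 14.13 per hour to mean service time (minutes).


Mean service time = 60/mu = 60/14.13 = 4.25 minutes

4.25 minutes


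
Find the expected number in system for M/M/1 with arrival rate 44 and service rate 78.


rho = 44/78; L = rho/(1-rho) = 1.29

1.29


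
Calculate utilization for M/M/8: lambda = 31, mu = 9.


rho = lambda/(c*mu) = 31/(8*9) = 0.4306

0.4306


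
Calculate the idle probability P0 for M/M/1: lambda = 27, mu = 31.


P0 = 1 - rho = 1 - 27/31 = 0.129

0.129


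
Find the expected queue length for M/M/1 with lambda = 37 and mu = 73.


rho = 37/73; Lq = rho^2/(1-rho) = 0.52

0.52


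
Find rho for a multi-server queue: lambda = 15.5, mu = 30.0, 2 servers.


rho = lambda / (c * mu) = 15.5 / (2 * 30.0) = 0.2583

0.2583


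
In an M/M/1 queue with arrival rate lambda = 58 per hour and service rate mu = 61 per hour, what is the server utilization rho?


rho = lambda/mu = 58/61 = 0.9508

0.9508


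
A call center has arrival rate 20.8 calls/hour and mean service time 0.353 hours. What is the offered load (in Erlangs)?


Offered load a = lambda * E[S] = 20.8 * 0.353 = 7.34 Erlangs

7.34 Erlangs


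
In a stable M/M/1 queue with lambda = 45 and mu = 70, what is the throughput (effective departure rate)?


For a stable queue (lambda < mu), throughput = lambda = 45 per hour

45 per hour


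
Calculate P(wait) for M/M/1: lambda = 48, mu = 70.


P(wait) = rho = lambda/mu = 48/70 = 0.6857

0.6857


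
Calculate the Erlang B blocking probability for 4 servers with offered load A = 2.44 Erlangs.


B(N,A) = (A^N/N!) / sum(A^k/k!, k=0..N) with N=4, A=2.44 = 0.1432

0.1432


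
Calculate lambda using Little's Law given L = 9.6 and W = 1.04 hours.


lambda = L / W = 9.6 / 1.04 = 9.23 per hour

9.23 per hour


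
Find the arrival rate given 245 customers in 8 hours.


lambda = total arrivals / time = 245 / 8 = 30.63 per hour

30.63 per hour


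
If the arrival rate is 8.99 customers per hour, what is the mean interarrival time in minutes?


Mean interarrival time = 60/lambda = 60/8.99 = 6.67 minutes

6.67 minutes


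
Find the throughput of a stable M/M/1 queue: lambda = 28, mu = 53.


For a stable queue (lambda < mu), throughput = lambda = 28 per hour

28 per hour


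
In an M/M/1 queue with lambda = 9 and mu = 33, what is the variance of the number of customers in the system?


rho = 9/33; Var(N) = rho/(1-rho)^2 = 0.52

0.52


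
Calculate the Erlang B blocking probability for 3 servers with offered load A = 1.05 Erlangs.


B(N,A) = (A^N/N!) / sum(A^k/k!, k=0..N) with N=3, A=1.05 = 0.069

0.069


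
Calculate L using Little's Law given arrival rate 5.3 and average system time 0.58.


L = lambda * W = 5.3 * 0.58 = 3.07

3.07


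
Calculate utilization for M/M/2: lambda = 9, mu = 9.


rho = lambda/(c*mu) = 9/(2*9) = 0.5

0.5


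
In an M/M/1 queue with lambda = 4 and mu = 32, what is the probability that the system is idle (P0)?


P0 = 1 - rho = 1 - 4/32 = 0.875

0.875


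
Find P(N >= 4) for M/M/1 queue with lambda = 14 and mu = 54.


P(N >= 4) = rho^4 = (14/54)^4 = 0.0045

0.0045


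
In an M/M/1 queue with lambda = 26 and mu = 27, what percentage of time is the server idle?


Idle fraction = (1 - rho) * 100 = (1 - 26/27) * 100 = 3.7%

3.7%


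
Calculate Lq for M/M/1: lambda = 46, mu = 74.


rho = 46/74; Lq = rho^2/(1-rho) = 1.02

1.02


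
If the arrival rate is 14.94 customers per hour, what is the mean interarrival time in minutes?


Mean interarrival time = 60/lambda = 60/14.94 = 4.02 minutes

4.02 minutes


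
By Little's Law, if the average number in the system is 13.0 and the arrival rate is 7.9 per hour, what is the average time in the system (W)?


W = L / lambda = 13.0 / 7.9 = 1.6456 hours

1.6456 hours


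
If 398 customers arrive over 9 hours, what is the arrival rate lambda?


lambda = total arrivals / time = 398 / 9 = 44.22 per hour

44.22 per hour


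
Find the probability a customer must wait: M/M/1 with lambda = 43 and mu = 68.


P(wait) = rho = lambda/mu = 43/68 = 0.6324

0.6324


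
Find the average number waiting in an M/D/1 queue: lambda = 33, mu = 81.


M/D/1: Lq = rho^2 / (2*(1-rho)) where rho = 33/81; Lq = 0.14

0.14


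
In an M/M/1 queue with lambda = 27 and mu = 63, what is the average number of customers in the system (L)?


rho = 27/63; L = rho/(1-rho) = 0.75

0.75


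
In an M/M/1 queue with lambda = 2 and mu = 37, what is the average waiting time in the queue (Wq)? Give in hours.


rho = 2/37; Wq = rho/(mu - lambda) = 0.0015 hours

0.0015 hours


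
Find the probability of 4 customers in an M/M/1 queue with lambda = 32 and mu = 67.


rho = 32/67; P(n) = (1-rho)*rho^n = (1-32/67)*(32/67)^4 = 0.0272

0.0272


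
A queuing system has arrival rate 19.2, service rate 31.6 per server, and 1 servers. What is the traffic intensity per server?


rho = lambda / (c * mu) = 19.2 / (1 * 31.6) = 0.6076

0.6076


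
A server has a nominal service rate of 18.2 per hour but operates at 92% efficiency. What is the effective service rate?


Effective rate = mu * efficiency = 18.2 * 0.92 = 16.74 per hour

16.74 per hour


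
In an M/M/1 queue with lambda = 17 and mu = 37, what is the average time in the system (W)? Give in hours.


W = 1/(mu - lambda) = 1/(37 - 17) = 0.05 hours

0.05 hours


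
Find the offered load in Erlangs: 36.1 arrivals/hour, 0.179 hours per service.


Offered load a = lambda * E[S] = 36.1 * 0.179 = 6.46 Erlangs

6.46 Erlangs


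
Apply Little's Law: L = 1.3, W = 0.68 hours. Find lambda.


lambda = L / W = 1.3 / 0.68 = 1.91 per hour

1.91 per hour


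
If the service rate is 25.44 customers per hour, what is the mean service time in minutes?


Mean service time = 60/mu = 60/25.44 = 2.36 minutes

2.36 minutes


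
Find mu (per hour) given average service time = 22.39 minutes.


mu = 60 / avg_service_time = 60 / 22.39 = 2.68 per hour

2.68 per hour


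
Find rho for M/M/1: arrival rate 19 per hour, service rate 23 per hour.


rho = lambda/mu = 19/23 = 0.8261

0.8261


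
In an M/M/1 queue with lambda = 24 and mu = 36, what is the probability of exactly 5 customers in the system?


rho = 24/36; P(n) = (1-rho)*rho^n = (1-24/36)*(24/36)^5 = 0.0439

0.0439


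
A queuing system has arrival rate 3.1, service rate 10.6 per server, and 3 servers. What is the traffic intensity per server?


rho = lambda / (c * mu) = 3.1 / (3 * 10.6) = 0.0975

0.0975


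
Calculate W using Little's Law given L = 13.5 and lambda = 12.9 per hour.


W = L / lambda = 13.5 / 12.9 = 1.0465 hours

1.0465 hours


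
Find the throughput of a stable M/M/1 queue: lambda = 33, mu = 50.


For a stable queue (lambda < mu), throughput = lambda = 33 per hour

33 per hour


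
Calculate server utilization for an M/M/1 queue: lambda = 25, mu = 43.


rho = lambda/mu = 25/43 = 0.5814

0.5814


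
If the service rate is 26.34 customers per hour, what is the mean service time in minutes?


Mean service time = 60/mu = 60/26.34 = 2.28 minutes

2.28 minutes


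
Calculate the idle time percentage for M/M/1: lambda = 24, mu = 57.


Idle fraction = (1 - rho) * 100 = (1 - 24/57) * 100 = 57.9%

57.9%


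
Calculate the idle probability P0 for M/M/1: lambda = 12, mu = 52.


P0 = 1 - rho = 1 - 12/52 = 0.7692

0.7692


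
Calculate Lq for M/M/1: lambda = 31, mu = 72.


rho = 31/72; Lq = rho^2/(1-rho) = 0.33

0.33


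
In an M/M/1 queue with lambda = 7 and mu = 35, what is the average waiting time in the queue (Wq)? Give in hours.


rho = 7/35; Wq = rho/(mu - lambda) = 0.0071 hours

0.0071 hours


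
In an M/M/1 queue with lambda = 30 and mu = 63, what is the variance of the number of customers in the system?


rho = 30/63; Var(N) = rho/(1-rho)^2 = 1.74

1.74


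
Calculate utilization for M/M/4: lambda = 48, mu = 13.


rho = lambda/(c*mu) = 48/(4*13) = 0.9231

0.9231


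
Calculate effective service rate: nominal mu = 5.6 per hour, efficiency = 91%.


Effective rate = mu * efficiency = 5.6 * 0.91 = 5.1 per hour

5.1 per hour


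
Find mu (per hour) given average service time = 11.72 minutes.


mu = 60 / avg_service_time = 60 / 11.72 = 5.12 per hour

5.12 per hour


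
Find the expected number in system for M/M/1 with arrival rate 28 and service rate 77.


rho = 28/77; L = rho/(1-rho) = 0.57

0.57


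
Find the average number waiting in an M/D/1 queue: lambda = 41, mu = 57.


M/D/1: Lq = rho^2 / (2*(1-rho)) where rho = 41/57; Lq = 0.92

0.92


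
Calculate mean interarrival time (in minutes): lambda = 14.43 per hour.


Mean interarrival time = 60/lambda = 60/14.43 = 4.16 minutes

4.16 minutes


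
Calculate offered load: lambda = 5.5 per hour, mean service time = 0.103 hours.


Offered load a = lambda * E[S] = 5.5 * 0.103 = 0.57 Erlangs

0.57 Erlangs


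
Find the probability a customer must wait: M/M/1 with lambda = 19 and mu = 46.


P(wait) = rho = lambda/mu = 19/46 = 0.413

0.413


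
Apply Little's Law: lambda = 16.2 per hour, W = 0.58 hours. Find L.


L = lambda * W = 16.2 * 0.58 = 9.4

9.4


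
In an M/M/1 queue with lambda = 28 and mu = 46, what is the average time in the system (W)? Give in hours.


W = 1/(mu - lambda) = 1/(46 - 28) = 0.0556 hours

0.0556 hours


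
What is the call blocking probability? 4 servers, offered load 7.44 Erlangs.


B(N,A) = (A^N/N!) / sum(A^k/k!, k=0..N) with N=4, A=7.44 = 0.5493

0.5493


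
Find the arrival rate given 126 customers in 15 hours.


lambda = total arrivals / time = 126 / 15 = 8.4 per hour

8.4 per hour


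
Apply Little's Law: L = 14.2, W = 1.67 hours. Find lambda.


lambda = L / W = 14.2 / 1.67 = 8.5 per hour

8.5 per hour


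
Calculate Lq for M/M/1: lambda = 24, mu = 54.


rho = 24/54; Lq = rho^2/(1-rho) = 0.36

0.36


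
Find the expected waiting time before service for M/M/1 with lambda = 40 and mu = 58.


rho = 40/58; Wq = rho/(mu - lambda) = 0.0383 hours

0.0383 hours


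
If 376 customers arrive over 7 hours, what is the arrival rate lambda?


lambda = total arrivals / time = 376 / 7 = 53.71 per hour

53.71 per hour


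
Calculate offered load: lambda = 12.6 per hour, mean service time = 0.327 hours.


Offered load a = lambda * E[S] = 12.6 * 0.327 = 4.12 Erlangs

4.12 Erlangs


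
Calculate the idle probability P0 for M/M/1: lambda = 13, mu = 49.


P0 = 1 - rho = 1 - 13/49 = 0.7347

0.7347


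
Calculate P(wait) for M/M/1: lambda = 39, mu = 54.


P(wait) = rho = lambda/mu = 39/54 = 0.7222

0.7222


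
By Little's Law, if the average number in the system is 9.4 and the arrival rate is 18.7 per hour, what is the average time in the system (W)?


W = L / lambda = 9.4 / 18.7 = 0.5027 hours

0.5027 hours


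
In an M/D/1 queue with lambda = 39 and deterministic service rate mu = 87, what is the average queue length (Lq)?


M/D/1: Lq = rho^2 / (2*(1-rho)) where rho = 39/87; Lq = 0.18

0.18


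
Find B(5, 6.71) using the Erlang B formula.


B(N,A) = (A^N/N!) / sum(A^k/k!, k=0..N) with N=5, A=6.71 = 0.4072

0.4072


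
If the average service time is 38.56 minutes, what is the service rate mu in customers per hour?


mu = 60 / avg_service_time = 60 / 38.56 = 1.56 per hour

1.56 per hour


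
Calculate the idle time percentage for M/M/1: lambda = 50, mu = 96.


Idle fraction = (1 - rho) * 100 = (1 - 50/96) * 100 = 47.9%

47.9%


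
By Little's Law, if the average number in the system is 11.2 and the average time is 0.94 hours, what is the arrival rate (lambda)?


lambda = L / W = 11.2 / 0.94 = 11.91 per hour

11.91 per hour


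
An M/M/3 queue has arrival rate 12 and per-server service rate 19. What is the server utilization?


rho = lambda/(c*mu) = 12/(3*19) = 0.2105

0.2105


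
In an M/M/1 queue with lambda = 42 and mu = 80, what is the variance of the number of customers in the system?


rho = 42/80; Var(N) = rho/(1-rho)^2 = 2.33

2.33


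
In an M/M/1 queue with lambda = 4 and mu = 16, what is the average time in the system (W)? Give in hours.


W = 1/(mu - lambda) = 1/(16 - 4) = 0.0833 hours

0.0833 hours


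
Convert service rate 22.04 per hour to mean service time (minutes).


Mean service time = 60/mu = 60/22.04 = 2.72 minutes

2.72 minutes


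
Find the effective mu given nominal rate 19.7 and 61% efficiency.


Effective rate = mu * efficiency = 19.7 * 0.61 = 12.02 per hour

12.02 per hour


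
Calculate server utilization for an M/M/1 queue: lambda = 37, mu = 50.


rho = lambda/mu = 37/50 = 0.74

0.74


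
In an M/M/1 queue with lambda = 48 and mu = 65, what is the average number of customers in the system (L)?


rho = 48/65; L = rho/(1-rho) = 2.82

2.82


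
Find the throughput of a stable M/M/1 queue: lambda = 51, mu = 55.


For a stable queue (lambda < mu), throughput = lambda = 51 per hour

51 per hour


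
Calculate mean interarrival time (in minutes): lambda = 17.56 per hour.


Mean interarrival time = 60/lambda = 60/17.56 = 3.42 minutes

3.42 minutes


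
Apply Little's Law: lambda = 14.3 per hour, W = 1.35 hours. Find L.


L = lambda * W = 14.3 * 1.35 = 19.31

19.31


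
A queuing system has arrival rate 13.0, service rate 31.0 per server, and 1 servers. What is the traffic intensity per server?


rho = lambda / (c * mu) = 13.0 / (1 * 31.0) = 0.4194

0.4194


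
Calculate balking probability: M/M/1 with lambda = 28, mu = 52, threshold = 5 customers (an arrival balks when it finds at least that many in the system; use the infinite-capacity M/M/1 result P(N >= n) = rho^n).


P(N >= 5) = rho^5 = (28/52)^5 = 0.0453

0.0453


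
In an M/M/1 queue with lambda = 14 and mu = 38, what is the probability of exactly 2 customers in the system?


rho = 14/38; P(n) = (1-rho)*rho^n = (1-14/38)*(14/38)^2 = 0.0857

0.0857


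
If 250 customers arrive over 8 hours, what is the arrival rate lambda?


lambda = total arrivals / time = 250 / 8 = 31.25 per hour

31.25 per hour


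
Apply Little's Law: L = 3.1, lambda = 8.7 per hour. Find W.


W = L / lambda = 3.1 / 8.7 = 0.3563 hours

0.3563 hours


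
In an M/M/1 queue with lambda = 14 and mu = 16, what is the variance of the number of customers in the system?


rho = 14/16; Var(N) = rho/(1-rho)^2 = 56.0

56.0


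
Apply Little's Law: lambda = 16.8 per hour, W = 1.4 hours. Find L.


L = lambda * W = 16.8 * 1.4 = 23.52

23.52


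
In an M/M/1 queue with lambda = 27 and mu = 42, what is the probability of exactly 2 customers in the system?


rho = 27/42; P(n) = (1-rho)*rho^n = (1-27/42)*(27/42)^2 = 0.1476

0.1476


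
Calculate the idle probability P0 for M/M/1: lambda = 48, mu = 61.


P0 = 1 - rho = 1 - 48/61 = 0.2131

0.2131


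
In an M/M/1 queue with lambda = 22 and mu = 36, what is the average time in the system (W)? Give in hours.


W = 1/(mu - lambda) = 1/(36 - 22) = 0.0714 hours

0.0714 hours


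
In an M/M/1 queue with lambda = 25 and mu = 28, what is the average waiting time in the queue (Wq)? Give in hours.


rho = 25/28; Wq = rho/(mu - lambda) = 0.2976 hours

0.2976 hours


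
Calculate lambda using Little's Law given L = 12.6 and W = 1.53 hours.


lambda = L / W = 12.6 / 1.53 = 8.24 per hour

8.24 per hour


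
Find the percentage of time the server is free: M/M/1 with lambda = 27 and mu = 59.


Idle fraction = (1 - rho) * 100 = (1 - 27/59) * 100 = 54.2%

54.2%


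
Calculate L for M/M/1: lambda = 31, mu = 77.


rho = 31/77; L = rho/(1-rho) = 0.67

0.67


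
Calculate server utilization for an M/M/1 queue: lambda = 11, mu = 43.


rho = lambda/mu = 11/43 = 0.2558

0.2558


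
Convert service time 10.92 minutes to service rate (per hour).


mu = 60 / avg_service_time = 60 / 10.92 = 5.49 per hour

5.49 per hour


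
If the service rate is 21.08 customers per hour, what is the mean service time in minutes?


Mean service time = 60/mu = 60/21.08 = 2.85 minutes

2.85 minutes


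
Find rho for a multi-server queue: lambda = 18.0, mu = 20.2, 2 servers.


rho = lambda / (c * mu) = 18.0 / (2 * 20.2) = 0.4455

0.4455


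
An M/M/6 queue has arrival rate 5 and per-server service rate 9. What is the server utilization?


rho = lambda/(c*mu) = 5/(6*9) = 0.0926

0.0926


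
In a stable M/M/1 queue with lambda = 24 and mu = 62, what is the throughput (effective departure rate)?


For a stable queue (lambda < mu), throughput = lambda = 24 per hour

24 per hour


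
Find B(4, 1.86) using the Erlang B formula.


B(N,A) = (A^N/N!) / sum(A^k/k!, k=0..N) with N=4, A=1.86 = 0.0809

0.0809


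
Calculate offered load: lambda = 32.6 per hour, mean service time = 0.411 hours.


Offered load a = lambda * E[S] = 32.6 * 0.411 = 13.4 Erlangs

13.4 Erlangs


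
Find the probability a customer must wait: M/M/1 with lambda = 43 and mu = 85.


P(wait) = rho = lambda/mu = 43/85 = 0.5059

0.5059


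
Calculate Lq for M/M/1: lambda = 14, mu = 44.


rho = 14/44; Lq = rho^2/(1-rho) = 0.15

0.15


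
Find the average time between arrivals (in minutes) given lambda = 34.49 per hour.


Mean interarrival time = 60/lambda = 60/34.49 = 1.74 minutes

1.74 minutes


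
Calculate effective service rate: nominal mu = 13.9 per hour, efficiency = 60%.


Effective rate = mu * efficiency = 13.9 * 0.6 = 8.34 per hour

8.34 per hour


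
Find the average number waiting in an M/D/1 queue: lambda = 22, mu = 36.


M/D/1: Lq = rho^2 / (2*(1-rho)) where rho = 22/36; Lq = 0.48

0.48


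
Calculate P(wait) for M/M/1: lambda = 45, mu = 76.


P(wait) = rho = lambda/mu = 45/76 = 0.5921

0.5921


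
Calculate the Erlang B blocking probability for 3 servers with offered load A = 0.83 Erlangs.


B(N,A) = (A^N/N!) / sum(A^k/k!, k=0..N) with N=3, A=0.83 = 0.042

0.042


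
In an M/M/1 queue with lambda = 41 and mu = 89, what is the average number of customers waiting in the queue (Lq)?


rho = 41/89; Lq = rho^2/(1-rho) = 0.39

0.39


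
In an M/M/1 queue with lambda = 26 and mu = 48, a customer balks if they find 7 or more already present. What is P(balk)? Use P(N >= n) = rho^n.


P(N >= 7) = rho^7 = (26/48)^7 = 0.0137

0.0137


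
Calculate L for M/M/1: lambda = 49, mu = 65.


rho = 49/65; L = rho/(1-rho) = 3.06

3.06


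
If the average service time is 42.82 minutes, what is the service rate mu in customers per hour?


mu = 60 / avg_service_time = 60 / 42.82 = 1.4 per hour

1.4 per hour


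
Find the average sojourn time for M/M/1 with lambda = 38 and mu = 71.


W = 1/(mu - lambda) = 1/(71 - 38) = 0.0303 hours

0.0303 hours


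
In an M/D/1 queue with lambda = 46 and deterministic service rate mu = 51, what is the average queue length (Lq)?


M/D/1: Lq = rho^2 / (2*(1-rho)) where rho = 46/51; Lq = 4.15

4.15


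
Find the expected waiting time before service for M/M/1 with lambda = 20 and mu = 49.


rho = 20/49; Wq = rho/(mu - lambda) = 0.0141 hours

0.0141 hours


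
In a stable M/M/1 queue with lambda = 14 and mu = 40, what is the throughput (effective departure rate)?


For a stable queue (lambda < mu), throughput = lambda = 14 per hour

14 per hour


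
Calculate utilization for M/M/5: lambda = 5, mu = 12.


rho = lambda/(c*mu) = 5/(5*12) = 0.0833

0.0833


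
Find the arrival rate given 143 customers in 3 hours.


lambda = total arrivals / time = 143 / 3 = 47.67 per hour

47.67 per hour


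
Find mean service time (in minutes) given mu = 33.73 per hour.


Mean service time = 60/mu = 60/33.73 = 1.78 minutes

1.78 minutes


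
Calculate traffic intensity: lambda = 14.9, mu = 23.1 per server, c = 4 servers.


rho = lambda / (c * mu) = 14.9 / (4 * 23.1) = 0.1613

0.1613


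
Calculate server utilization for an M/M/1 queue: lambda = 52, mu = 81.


rho = lambda/mu = 52/81 = 0.642

0.642


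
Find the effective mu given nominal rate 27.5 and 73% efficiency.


Effective rate = mu * efficiency = 27.5 * 0.73 = 20.08 per hour

20.08 per hour


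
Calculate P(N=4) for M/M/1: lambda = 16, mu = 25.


rho = 16/25; P(n) = (1-rho)*rho^n = (1-16/25)*(16/25)^4 = 0.0604

0.0604


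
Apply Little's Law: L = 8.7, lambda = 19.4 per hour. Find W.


W = L / lambda = 8.7 / 19.4 = 0.4485 hours

0.4485 hours


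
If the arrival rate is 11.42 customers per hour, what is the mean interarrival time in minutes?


Mean interarrival time = 60/lambda = 60/11.42 = 5.25 minutes

5.25 minutes


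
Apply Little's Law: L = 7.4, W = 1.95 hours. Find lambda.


lambda = L / W = 7.4 / 1.95 = 3.79 per hour

3.79 per hour


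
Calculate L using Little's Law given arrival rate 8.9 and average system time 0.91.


L = lambda * W = 8.9 * 0.91 = 8.1

8.1


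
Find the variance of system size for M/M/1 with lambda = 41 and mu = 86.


rho = 41/86; Var(N) = rho/(1-rho)^2 = 1.74

1.74


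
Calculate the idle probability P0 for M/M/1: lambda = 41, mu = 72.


P0 = 1 - rho = 1 - 41/72 = 0.4306

0.4306


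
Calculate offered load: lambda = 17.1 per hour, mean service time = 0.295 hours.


Offered load a = lambda * E[S] = 17.1 * 0.295 = 5.04 Erlangs

5.04 Erlangs


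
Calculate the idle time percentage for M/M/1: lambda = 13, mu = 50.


Idle fraction = (1 - rho) * 100 = (1 - 13/50) * 100 = 74.0%

74.0%


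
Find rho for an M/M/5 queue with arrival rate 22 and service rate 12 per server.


rho = lambda/(c*mu) = 22/(5*12) = 0.3667

0.3667


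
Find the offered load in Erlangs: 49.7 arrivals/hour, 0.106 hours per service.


Offered load a = lambda * E[S] = 49.7 * 0.106 = 5.27 Erlangs

5.27 Erlangs


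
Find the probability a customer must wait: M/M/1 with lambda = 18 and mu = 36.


P(wait) = rho = lambda/mu = 18/36 = 0.5

0.5


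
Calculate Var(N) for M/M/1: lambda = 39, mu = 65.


rho = 39/65; Var(N) = rho/(1-rho)^2 = 3.75

3.75


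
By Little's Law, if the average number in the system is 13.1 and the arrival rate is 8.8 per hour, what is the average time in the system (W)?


W = L / lambda = 13.1 / 8.8 = 1.4886 hours

1.4886 hours


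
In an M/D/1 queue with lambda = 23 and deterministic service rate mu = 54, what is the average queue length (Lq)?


M/D/1: Lq = rho^2 / (2*(1-rho)) where rho = 23/54; Lq = 0.16

0.16


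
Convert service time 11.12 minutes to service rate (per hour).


mu = 60 / avg_service_time = 60 / 11.12 = 5.4 per hour

5.4 per hour


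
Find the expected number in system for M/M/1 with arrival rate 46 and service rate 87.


rho = 46/87; L = rho/(1-rho) = 1.12

1.12


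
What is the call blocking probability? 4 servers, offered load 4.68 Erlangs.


B(N,A) = (A^N/N!) / sum(A^k/k!, k=0..N) with N=4, A=4.68 = 0.3722

0.3722


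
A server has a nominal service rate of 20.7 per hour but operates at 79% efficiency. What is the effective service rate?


Effective rate = mu * efficiency = 20.7 * 0.79 = 16.35 per hour

16.35 per hour


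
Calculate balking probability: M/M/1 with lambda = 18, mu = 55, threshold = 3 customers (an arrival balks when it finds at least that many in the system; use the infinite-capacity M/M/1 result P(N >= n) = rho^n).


P(N >= 3) = rho^3 = (18/55)^3 = 0.0351

0.0351


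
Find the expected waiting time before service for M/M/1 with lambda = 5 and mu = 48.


rho = 5/48; Wq = rho/(mu - lambda) = 0.0024 hours

0.0024 hours


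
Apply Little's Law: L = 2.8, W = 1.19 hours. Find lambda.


lambda = L / W = 2.8 / 1.19 = 2.35 per hour

2.35 per hour


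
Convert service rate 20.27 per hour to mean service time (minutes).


Mean service time = 60/mu = 60/20.27 = 2.96 minutes

2.96 minutes


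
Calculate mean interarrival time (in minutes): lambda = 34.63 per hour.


Mean interarrival time = 60/lambda = 60/34.63 = 1.73 minutes

1.73 minutes


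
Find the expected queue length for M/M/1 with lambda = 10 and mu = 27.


rho = 10/27; Lq = rho^2/(1-rho) = 0.22

0.22


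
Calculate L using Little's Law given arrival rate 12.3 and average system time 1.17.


L = lambda * W = 12.3 * 1.17 = 14.39

14.39


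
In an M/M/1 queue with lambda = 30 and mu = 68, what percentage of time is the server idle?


Idle fraction = (1 - rho) * 100 = (1 - 30/68) * 100 = 55.9%

55.9%


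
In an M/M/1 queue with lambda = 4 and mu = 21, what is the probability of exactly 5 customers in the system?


rho = 4/21; P(n) = (1-rho)*rho^n = (1-4/21)*(4/21)^5 = 0.0002

0.0002


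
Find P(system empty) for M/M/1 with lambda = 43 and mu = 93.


P0 = 1 - rho = 1 - 43/93 = 0.5376

0.5376


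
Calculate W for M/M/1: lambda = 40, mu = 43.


W = 1/(mu - lambda) = 1/(43 - 40) = 0.3333 hours

0.3333 hours


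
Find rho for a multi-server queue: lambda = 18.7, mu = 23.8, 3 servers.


rho = lambda / (c * mu) = 18.7 / (3 * 23.8) = 0.2619

0.2619


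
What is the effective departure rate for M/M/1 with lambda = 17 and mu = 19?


For a stable queue (lambda < mu), throughput = lambda = 17 per hour

17 per hour


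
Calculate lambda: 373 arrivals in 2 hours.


lambda = total arrivals / time = 373 / 2 = 186.5 per hour

186.5 per hour


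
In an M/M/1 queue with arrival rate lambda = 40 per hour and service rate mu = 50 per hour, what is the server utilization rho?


rho = lambda/mu = 40/50 = 0.8

0.8


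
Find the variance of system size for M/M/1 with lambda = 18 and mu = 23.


rho = 18/23; Var(N) = rho/(1-rho)^2 = 16.56

16.56


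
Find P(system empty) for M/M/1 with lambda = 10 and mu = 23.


P0 = 1 - rho = 1 - 10/23 = 0.5652

0.5652


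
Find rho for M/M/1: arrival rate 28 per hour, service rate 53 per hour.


rho = lambda/mu = 28/53 = 0.5283

0.5283


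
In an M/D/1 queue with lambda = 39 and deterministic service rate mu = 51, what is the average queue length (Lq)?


M/D/1: Lq = rho^2 / (2*(1-rho)) where rho = 39/51; Lq = 1.24

1.24


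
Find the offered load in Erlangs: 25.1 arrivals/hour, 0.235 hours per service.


Offered load a = lambda * E[S] = 25.1 * 0.235 = 5.9 Erlangs

5.9 Erlangs


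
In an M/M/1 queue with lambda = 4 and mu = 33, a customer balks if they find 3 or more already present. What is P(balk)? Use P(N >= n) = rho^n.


P(N >= 3) = rho^3 = (4/33)^3 = 0.0018

0.0018


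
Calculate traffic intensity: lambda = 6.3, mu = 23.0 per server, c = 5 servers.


rho = lambda / (c * mu) = 6.3 / (5 * 23.0) = 0.0548

0.0548


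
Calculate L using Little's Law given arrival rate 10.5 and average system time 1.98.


L = lambda * W = 10.5 * 1.98 = 20.79

20.79


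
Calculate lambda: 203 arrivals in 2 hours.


lambda = total arrivals / time = 203 / 2 = 101.5 per hour

101.5 per hour


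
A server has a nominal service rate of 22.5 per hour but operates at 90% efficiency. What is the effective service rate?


Effective rate = mu * efficiency = 22.5 * 0.9 = 20.25 per hour

20.25 per hour


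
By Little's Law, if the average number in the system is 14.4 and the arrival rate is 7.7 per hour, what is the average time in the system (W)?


W = L / lambda = 14.4 / 7.7 = 1.8701 hours

1.8701 hours


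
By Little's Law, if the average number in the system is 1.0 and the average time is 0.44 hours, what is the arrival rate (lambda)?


lambda = L / W = 1.0 / 0.44 = 2.27 per hour

2.27 per hour


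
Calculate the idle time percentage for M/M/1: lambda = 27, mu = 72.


Idle fraction = (1 - rho) * 100 = (1 - 27/72) * 100 = 62.5%

62.5%


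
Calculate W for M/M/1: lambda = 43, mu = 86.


W = 1/(mu - lambda) = 1/(86 - 43) = 0.0233 hours

0.0233 hours


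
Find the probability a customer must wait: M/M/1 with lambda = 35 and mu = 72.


P(wait) = rho = lambda/mu = 35/72 = 0.4861

0.4861


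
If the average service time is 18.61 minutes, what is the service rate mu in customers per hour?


mu = 60 / avg_service_time = 60 / 18.61 = 3.22 per hour

3.22 per hour


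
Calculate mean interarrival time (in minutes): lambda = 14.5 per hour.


Mean interarrival time = 60/lambda = 60/14.5 = 4.14 minutes

4.14 minutes


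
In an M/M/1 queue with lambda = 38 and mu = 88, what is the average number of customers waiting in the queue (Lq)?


rho = 38/88; Lq = rho^2/(1-rho) = 0.33

0.33


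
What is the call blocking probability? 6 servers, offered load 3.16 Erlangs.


B(N,A) = (A^N/N!) / sum(A^k/k!, k=0..N) with N=6, A=3.16 = 0.0613

0.0613


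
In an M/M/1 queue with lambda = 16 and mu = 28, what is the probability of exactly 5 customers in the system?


rho = 16/28; P(n) = (1-rho)*rho^n = (1-16/28)*(16/28)^5 = 0.0261

0.0261


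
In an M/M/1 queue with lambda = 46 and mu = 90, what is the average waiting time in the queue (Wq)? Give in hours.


rho = 46/90; Wq = rho/(mu - lambda) = 0.0116 hours

0.0116 hours


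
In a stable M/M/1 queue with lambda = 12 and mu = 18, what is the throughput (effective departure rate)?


For a stable queue (lambda < mu), throughput = lambda = 12 per hour

12 per hour


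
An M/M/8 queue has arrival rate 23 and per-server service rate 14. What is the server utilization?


rho = lambda/(c*mu) = 23/(8*14) = 0.2054

0.2054


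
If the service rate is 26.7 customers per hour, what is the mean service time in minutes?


Mean service time = 60/mu = 60/26.7 = 2.25 minutes

2.25 minutes


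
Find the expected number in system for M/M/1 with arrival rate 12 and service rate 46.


rho = 12/46; L = rho/(1-rho) = 0.35

0.35


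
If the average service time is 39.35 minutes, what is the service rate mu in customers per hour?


mu = 60 / avg_service_time = 60 / 39.35 = 1.52 per hour

1.52 per hour


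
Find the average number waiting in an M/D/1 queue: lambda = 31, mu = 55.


M/D/1: Lq = rho^2 / (2*(1-rho)) where rho = 31/55; Lq = 0.36

0.36


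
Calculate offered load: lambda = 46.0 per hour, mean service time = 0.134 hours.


Offered load a = lambda * E[S] = 46.0 * 0.134 = 6.16 Erlangs

6.16 Erlangs


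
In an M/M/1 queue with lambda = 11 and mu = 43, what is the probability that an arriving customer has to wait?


P(wait) = rho = lambda/mu = 11/43 = 0.2558

0.2558


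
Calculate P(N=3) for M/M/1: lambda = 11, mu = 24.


rho = 11/24; P(n) = (1-rho)*rho^n = (1-11/24)*(11/24)^3 = 0.0522

0.0522


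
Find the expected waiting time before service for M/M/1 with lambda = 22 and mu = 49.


rho = 22/49; Wq = rho/(mu - lambda) = 0.0166 hours

0.0166 hours


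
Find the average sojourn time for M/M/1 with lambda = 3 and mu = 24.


W = 1/(mu - lambda) = 1/(24 - 3) = 0.0476 hours

0.0476 hours


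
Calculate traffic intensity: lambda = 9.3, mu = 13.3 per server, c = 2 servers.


rho = lambda / (c * mu) = 9.3 / (2 * 13.3) = 0.3496

0.3496


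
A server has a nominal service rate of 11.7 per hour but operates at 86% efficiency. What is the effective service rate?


Effective rate = mu * efficiency = 11.7 * 0.86 = 10.06 per hour

10.06 per hour


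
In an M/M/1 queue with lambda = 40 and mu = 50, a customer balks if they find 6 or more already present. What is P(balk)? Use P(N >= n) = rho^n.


P(N >= 6) = rho^6 = (40/50)^6 = 0.2621

0.2621


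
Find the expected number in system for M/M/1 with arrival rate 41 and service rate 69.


rho = 41/69; L = rho/(1-rho) = 1.46

1.46


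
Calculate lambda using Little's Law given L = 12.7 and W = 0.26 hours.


lambda = L / W = 12.7 / 0.26 = 48.85 per hour

48.85 per hour


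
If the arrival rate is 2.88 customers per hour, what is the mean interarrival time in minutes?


Mean interarrival time = 60/lambda = 60/2.88 = 20.83 minutes

20.83 minutes


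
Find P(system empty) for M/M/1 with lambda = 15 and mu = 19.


P0 = 1 - rho = 1 - 15/19 = 0.2105

0.2105


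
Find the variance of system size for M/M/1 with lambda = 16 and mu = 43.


rho = 16/43; Var(N) = rho/(1-rho)^2 = 0.94

0.94


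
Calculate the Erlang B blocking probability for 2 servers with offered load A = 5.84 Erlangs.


B(N,A) = (A^N/N!) / sum(A^k/k!, k=0..N) with N=2, A=5.84 = 0.7137

0.7137


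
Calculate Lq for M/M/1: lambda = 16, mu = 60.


rho = 16/60; Lq = rho^2/(1-rho) = 0.1

0.1


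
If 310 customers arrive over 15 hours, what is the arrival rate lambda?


lambda = total arrivals / time = 310 / 15 = 20.67 per hour

20.67 per hour


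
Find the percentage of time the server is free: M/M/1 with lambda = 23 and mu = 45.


Idle fraction = (1 - rho) * 100 = (1 - 23/45) * 100 = 48.9%

48.9%


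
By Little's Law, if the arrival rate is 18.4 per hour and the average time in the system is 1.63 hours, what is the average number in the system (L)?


L = lambda * W = 18.4 * 1.63 = 29.99

29.99


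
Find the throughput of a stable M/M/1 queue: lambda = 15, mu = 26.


For a stable queue (lambda < mu), throughput = lambda = 15 per hour

15 per hour


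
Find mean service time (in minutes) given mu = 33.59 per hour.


Mean service time = 60/mu = 60/33.59 = 1.79 minutes

1.79 minutes


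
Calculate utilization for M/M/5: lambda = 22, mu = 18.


rho = lambda/(c*mu) = 22/(5*18) = 0.2444

0.2444


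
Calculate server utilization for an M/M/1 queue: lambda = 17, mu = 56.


rho = lambda/mu = 17/56 = 0.3036

0.3036


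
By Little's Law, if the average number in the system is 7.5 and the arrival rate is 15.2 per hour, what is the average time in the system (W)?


W = L / lambda = 7.5 / 15.2 = 0.4934 hours

0.4934 hours


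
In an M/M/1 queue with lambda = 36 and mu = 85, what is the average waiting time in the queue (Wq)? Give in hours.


rho = 36/85; Wq = rho/(mu - lambda) = 0.0086 hours

0.0086 hours


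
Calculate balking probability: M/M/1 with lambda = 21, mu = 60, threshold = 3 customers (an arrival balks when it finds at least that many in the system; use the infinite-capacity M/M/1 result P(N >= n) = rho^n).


P(N >= 3) = rho^3 = (21/60)^3 = 0.0429

0.0429


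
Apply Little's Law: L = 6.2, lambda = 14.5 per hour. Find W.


W = L / lambda = 6.2 / 14.5 = 0.4276 hours

0.4276 hours


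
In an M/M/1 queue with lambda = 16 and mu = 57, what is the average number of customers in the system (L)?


rho = 16/57; L = rho/(1-rho) = 0.39

0.39
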